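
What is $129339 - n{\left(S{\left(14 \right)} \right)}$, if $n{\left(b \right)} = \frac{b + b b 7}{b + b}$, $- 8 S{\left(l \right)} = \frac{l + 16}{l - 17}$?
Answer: $\frac{1034673}{8} \approx 1.2933 \cdot 10^{5}$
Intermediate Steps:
$S{\left(l \right)} = - \frac{16 + l}{8 \left(-17 + l\right)}$ ($S{\left(l \right)} = - \frac{\left(l + 16\right) \frac{1}{l - 17}}{8} = - \frac{\left(16 + l\right) \frac{1}{-17 + l}}{8} = - \frac{\frac{1}{-17 + l} \left(16 + l\right)}{8} = - \frac{16 + l}{8 \left(-17 + l\right)}$)
$n{\left(b \right)} = \frac{b + 7 b^{2}}{2 b}$ ($n{\left(b \right)} = \frac{b + b^{2} \cdot 7}{2 b} = \left(b + 7 b^{2}\right) \frac{1}{2 b} = \frac{b + 7 b^{2}}{2 b}$)
$129339 - n{\left(S{\left(14 \right)} \right)} = 129339 - \left(\frac{1}{2} + \frac{7 \frac{-16 - 14}{8 \left(-17 + 14\right)}}{2}\right) = 129339 - \left(\frac{1}{2} + \frac{7 \frac{-16 - 14}{8 \left(-3\right)}}{2}\right) = 129339 - \left(\frac{1}{2} + \frac{7 \cdot \frac{1}{8} \left(- \frac{1}{3}\right) \left(-30\right)}{2}\right) = 129339 - \left(\frac{1}{2} + \frac{7}{2} \cdot \frac{5}{4}\right) = 129339 - \left(\frac{1}{2} + \frac{35}{8}\right) = 129339 - \frac{39}{8} = \frac{1034673}{8}$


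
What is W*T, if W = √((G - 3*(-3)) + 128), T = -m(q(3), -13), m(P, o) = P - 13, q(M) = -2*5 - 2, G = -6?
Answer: 25*√131 ≈ 286.14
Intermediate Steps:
q(M) = -12 (q(M) = -10 - 2 = -12)
m(P, o) = -13 + P
T = 25 (T = -(-13 - 12) = -1*(-25) = 25)
W = √131 (W = √((-6 - 3*(-3)) + 128) = √((-6 + 9) + 128) = √(3 + 128) = √131 ≈ 11.446)
W*T = √131*25 = 25*√131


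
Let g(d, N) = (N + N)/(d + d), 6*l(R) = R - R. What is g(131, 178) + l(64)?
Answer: 178/131 ≈ 1.3588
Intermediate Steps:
l(R) = 0 (l(R) = (R - R)/6 = (⅙)*0 = 0)
g(d, N) = N/d (g(d, N) = (2*N)/((2*d)) = (2*N)*(1/(2*d)) = N/d)
g(131, 178) + l(64) = 178/131 + 0 = 178/131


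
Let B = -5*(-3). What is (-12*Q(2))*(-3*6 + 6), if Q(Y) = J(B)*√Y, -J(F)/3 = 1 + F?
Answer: -6912*√2 ≈ -9775.0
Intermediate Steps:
B = 15
J(F) = -3 - 3*F (J(F) = -3*(1 + F) = -3 - 3*F)
Q(Y) = -48*√Y (Q(Y) = (-3 - 3*15)*√Y = (-3 - 45)*√Y = -48*√Y)
(-12*Q(2))*(-3*6 + 6) = (-(-576)*√2)*(-3*6 + 6) = (576*√2)*(-18 + 6) = (576*√2)*(-12) = -6912*√2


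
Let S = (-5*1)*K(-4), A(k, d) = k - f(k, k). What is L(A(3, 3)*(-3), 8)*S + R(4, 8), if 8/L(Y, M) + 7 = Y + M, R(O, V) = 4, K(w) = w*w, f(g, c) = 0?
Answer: 84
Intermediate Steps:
K(w) = w²
A(k, d) = k (A(k, d) = k - 1*0 = k + 0 = k)
S = -80 (S = -5*1*(-4)² = -5*16 = -80)
L(Y, M) = 8/(-7 + M + Y) (L(Y, M) = 8/(-7 + (Y + M)) = 8/(-7 + (M + Y)) = 8/(-7 + M + Y))
L(A(3, 3)*(-3), 8)*S + R(4, 8) = (8/(-7 + 8 + 3*(-3)))*(-80) + 4 = (8/(-7 + 8 - 9))*(-80) + 4 = (8/(-8))*(-80) + 4 = (8*(-⅛))*(-80) + 4 = -1*(-80) + 4 = 80 + 4 = 84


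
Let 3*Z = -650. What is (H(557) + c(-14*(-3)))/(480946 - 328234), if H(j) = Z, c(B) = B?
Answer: -131/114534 ≈ -0.0011438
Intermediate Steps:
Z = -650/3 (Z = (⅓)*(-650) = -650/3 ≈ -216.67)
H(j) = -650/3
(H(557) + c(-14*(-3)))/(480946 - 328234) = (-650/3 - 14*(-3))/(480946 - 328234) = (-650/3 + 42)/152712 = -524/3*1/152712 = -131/114534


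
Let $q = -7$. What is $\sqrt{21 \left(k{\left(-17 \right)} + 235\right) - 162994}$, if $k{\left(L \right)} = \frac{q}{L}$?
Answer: $\frac{2 i \sqrt{11419138}}{17} \approx 397.56 i$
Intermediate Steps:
$k{\left(L \right)} = - \frac{7}{L}$
$\sqrt{21 \left(k{\left(-17 \right)} + 235\right) - 162994} = \sqrt{21 \left(- \frac{7}{-17} + 235\right) - 162994} = \sqrt{21 \left(\left(-7\right) \left(- \frac{1}{17}\right) + 235\right) - 162994} = \sqrt{21 \left(\frac{7}{17} + 235\right) - 162994} = \sqrt{21 \cdot \frac{4002}{17} - 162994} = \sqrt{\frac{84042}{17} - 162994} = \sqrt{- \frac{2686856}{17}} = \frac{2 i \sqrt{11419138}}{17}$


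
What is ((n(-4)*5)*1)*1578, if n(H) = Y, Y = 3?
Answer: 23670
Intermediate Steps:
n(H) = 3
((n(-4)*5)*1)*1578 = ((3*5)*1)*1578 = (15*1)*1578 = 15*1578 = 23670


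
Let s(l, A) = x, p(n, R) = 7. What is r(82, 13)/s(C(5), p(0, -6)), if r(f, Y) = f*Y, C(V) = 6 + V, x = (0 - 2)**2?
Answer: 533/2 ≈ 266.50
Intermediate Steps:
x = 4 (x = (-2)**2 = 4)
s(l, A) = 4
r(f, Y) = Y*f
r(82, 13)/s(C(5), p(0, -6)) = (13*82)/4 = 1066*(1/4) = 533/2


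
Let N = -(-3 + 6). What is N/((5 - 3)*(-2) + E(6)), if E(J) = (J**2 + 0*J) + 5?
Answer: -3/37 ≈ -0.081081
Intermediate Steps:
E(J) = 5 + J**2 (E(J) = (J**2 + 0) + 5 = J**2 + 5 = 5 + J**2)
N = -3 (N = -1*3 = -3)
N/((5 - 3)*(-2) + E(6)) = -3/((5 - 3)*(-2) + (5 + 6**2)) = -3/(2*(-2) + (5 + 36)) = -3/(-4 + 41) = -3/37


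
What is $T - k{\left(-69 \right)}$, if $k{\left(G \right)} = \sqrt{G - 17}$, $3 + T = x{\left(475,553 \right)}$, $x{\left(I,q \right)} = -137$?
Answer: $-140 - i \sqrt{86} \approx -140.0 - 9.2736 i$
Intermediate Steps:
$T = -140$ ($T = -3 - 137 = -140$)
$k{\left(G \right)} = \sqrt{-17 + G}$
$T - k{\left(-69 \right)} = -140 - \sqrt{-17 - 69} = -140 - \sqrt{-86} = -140 - i \sqrt{86}$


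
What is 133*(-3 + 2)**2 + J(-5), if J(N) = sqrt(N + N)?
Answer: 133 + I*sqrt(10) ≈ 133.0 + 3.1623*I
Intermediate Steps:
J(N) = sqrt(2)*sqrt(N) (J(N) = sqrt(2*N) = sqrt(2)*sqrt(N))
133*(-3 + 2)**2 + J(-5) = 133*(-3 + 2)**2 + sqrt(2)*sqrt(-5) = 133*(-1)**2 + sqrt(2)*(I*sqrt(5)) = 133*1 + I*sqrt(10) = 133 + I*sqrt(10)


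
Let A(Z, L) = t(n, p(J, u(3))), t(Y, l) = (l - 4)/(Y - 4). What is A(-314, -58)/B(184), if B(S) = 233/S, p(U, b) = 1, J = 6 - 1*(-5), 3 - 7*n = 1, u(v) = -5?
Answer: 1932/3029 ≈ 0.63783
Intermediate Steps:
n = 2/7 (n = 3/7 - ⅐*1 = 3/7 - ⅐ = 2/7 ≈ 0.28571)
J = 11 (J = 6 + 5 = 11)
t(Y, l) = (-4 + l)/(-4 + Y)
A(Z, L) = 21/26 (A(Z, L) = (-4 + 1)/(-4 + 2/7) = -3/(-26/7) = -7/26*(-3) = 21/26)
A(-314, -58)/B(184) = 21/(26*((233/184))) = 21/(26*((233*(1/184)))) = 21/(26*(233/184)) = (21/26)*(184/233) = 1932/3029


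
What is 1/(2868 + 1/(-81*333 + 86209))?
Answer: 59236/169888849 ≈ 0.00034868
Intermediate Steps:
1/(2868 + 1/(-81*333 + 86209)) = 1/(2868 + 1/(-26973 + 86209)) = 1/(2868 + 1/59236) = 1/(169888849/59236) = 59236/169888849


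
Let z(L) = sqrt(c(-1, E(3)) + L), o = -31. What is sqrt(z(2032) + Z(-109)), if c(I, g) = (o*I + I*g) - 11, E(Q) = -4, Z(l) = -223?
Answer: sqrt(-223 + 2*sqrt(514)) ≈ 13.329*I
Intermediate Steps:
c(I, g) = -11 - 31*I + I*g (c(I, g) = (-31*I + I*g) - 11 = -11 - 31*I + I*g)
z(L) = sqrt(24 + L) (z(L) = sqrt((-11 - 31*(-1) - 1*(-4)) + L) = sqrt((-11 + 31 + 4) + L) = sqrt(24 + L))
sqrt(z(2032) + Z(-109)) = sqrt(sqrt(24 + 2032) - 223) = sqrt(sqrt(2056) - 223) = sqrt(2*sqrt(514) - 223) = sqrt(-223 + 2*sqrt(514))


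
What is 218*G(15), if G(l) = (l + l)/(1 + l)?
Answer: 1635/4 ≈ 408.75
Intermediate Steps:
G(l) = 2*l/(1 + l) (G(l) = (2*l)/(1 + l) = 2*l/(1 + l))
218*G(15) = 218*(2*15/(1 + 15)) = 218*(2*15/16) = 218*(2*15*(1/16)) = 218*(15/8) = 1635/4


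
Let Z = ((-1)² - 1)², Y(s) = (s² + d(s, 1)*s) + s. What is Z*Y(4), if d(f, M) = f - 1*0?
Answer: 0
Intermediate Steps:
d(f, M) = f (d(f, M) = f + 0 = f)
Y(s) = s + 2*s² (Y(s) = (s² + s*s) + s = (s² + s²) + s = 2*s² + s = s + 2*s²)
Z = 0 (Z = (1 - 1)² = 0² = 0)
Z*Y(4) = 0*(4*(1 + 2*4)) = 0*(4*(1 + 8)) = 0*(4*9) = 0*36 = 0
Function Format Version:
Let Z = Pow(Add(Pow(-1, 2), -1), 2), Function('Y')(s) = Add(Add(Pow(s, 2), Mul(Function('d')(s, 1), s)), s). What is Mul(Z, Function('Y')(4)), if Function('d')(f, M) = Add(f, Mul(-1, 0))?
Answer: 0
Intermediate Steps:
Function('d')(f, M) = f (Function('d')(f, M) = Add(f, 0) = f)
Function('Y')(s) = Add(s, Mul(2, Pow(s, 2))) (Function('Y')(s) = Add(Add(Pow(s, 2), Mul(s, s)), s) = Add(Add(Pow(s, 2), Pow(s, 2)), s) = Add(Mul(2, Pow(s, 2)), s) = Add(s, Mul(2, Pow(s, 2))))
Z = 0 (Z = Pow(Add(1, -1), 2) = Pow(0, 2) = 0)
Mul(Z, Function('Y')(4)) = Mul(0, Mul(4, Add(1, Mul(2, 4)))) = Mul(0, Mul(4, Add(1, 8))) = Mul(0, Mul(4, 9)) = Mul(0, 36) = 0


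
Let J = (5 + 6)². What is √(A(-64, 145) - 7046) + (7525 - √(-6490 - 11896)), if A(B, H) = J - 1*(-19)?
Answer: 7525 + I*√6906 - I*√18386 ≈ 7525.0 - 52.493*I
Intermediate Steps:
J = 121 (J = 11² = 121)
A(B, H) = 140 (A(B, H) = 121 - 1*(-19) = 121 + 19 = 140)
√(A(-64, 145) - 7046) + (7525 - √(-6490 - 11896)) = √(140 - 7046) + (7525 - √(-6490 - 11896)) = √(-6906) + (7525 - √(-18386)) = I*√6906 + (7525 - I*√18386) = 7525 + I*√6906 - I*√18386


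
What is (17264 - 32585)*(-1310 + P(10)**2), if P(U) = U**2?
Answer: -133139490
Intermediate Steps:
(17264 - 32585)*(-1310 + P(10)**2) = (17264 - 32585)*(-1310 + (10**2)**2) = -15321*(-1310 + 100**2) = -15321*(-1310 + 10000) = -15321*8690 = -133139490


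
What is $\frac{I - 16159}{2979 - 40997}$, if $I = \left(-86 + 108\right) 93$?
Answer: $\frac{14113}{38018} \approx 0.37122$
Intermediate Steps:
$I = 2046$ ($I = 22 \cdot 93 = 2046$)
$\frac{I - 16159}{2979 - 40997} = \frac{2046 - 16159}{2979 - 40997} = - \frac{14113}{-38018} = \left(-14113\right) \left(- \frac{1}{38018}\right) = \frac{14113}{38018}$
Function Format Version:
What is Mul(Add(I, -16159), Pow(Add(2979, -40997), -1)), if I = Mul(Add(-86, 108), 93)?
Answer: Rational(14113, 38018) ≈ 0.37122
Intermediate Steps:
I = 2046 (I = Mul(22, 93) = 2046)
Mul(Add(I, -16159), Pow(Add(2979, -40997), -1)) = Mul(Add(2046, -16159), Pow(Add(2979, -40997), -1)) = Mul(-14113, Pow(-38018, -1)) = Mul(-14113, Rational(-1, 38018)) = Rational(14113, 38018)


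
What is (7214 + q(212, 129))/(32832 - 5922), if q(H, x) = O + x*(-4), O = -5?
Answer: 97/390 ≈ 0.24872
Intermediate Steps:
q(H, x) = -5 - 4*x (q(H, x) = -5 + x*(-4) = -5 - 4*x)
(7214 + q(212, 129))/(32832 - 5922) = (7214 + (-5 - 4*129))/(32832 - 5922) = (7214 + (-5 - 516))/26910 = (7214 - 521)*(1/26910) = 6693*(1/26910) = 97/390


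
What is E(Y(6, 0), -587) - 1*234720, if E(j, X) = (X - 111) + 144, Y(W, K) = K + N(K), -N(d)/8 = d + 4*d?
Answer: -235274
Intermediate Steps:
N(d) = -40*d (N(d) = -8*(d + 4*d) = -40*d)
Y(W, K) = -39*K (Y(W, K) = K - 40*K = -39*K)
E(j, X) = 33 + X (E(j, X) = (-111 + X) + 144 = 33 + X)
E(Y(6, 0), -587) - 1*234720 = (33 - 587) - 1*234720 = -554 - 234720 = -235274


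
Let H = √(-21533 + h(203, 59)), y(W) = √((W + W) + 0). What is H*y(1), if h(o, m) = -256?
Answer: 9*I*√538 ≈ 208.75*I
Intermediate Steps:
y(W) = √2*√W (y(W) = √(2*W + 0) = √(2*W) = √2*√W)
H = 9*I*√269 (H = √(-21533 - 256) = √(-21789) = 9*I*√269 ≈ 147.61*I)
H*y(1) = (9*I*√269)*(√2*√1) = (9*I*√269)*(√2*1) = (9*I*√269)*√2 = 9*I*√538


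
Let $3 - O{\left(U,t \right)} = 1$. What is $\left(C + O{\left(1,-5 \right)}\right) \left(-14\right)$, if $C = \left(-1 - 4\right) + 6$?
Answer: $-42$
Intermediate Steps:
$O{\left(U,t \right)} = 2$ ($O{\left(U,t \right)} = 3 - 1 = 2$)
$C = 1$ ($C = -5 + 6 = 1$)
$\left(C + O{\left(1,-5 \right)}\right) \left(-14\right) = \left(1 + 2\right) \left(-14\right) = 3 \left(-14\right) = -42$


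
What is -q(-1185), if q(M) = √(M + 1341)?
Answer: -2*√39 ≈ -12.490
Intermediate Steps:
q(M) = √(1341 + M)
-q(-1185) = -√(1341 - 1185) = -√156 = -2*√39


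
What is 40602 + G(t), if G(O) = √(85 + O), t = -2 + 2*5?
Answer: 40602 + √93 ≈ 40612.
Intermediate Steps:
t = 8 (t = -2 + 10 = 8)
40602 + G(t) = 40602 + √(85 + 8) = 40602 + √93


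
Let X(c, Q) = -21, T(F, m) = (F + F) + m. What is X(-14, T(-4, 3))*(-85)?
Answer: 1785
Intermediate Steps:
T(F, m) = m + 2*F (T(F, m) = 2*F + m = m + 2*F)
X(-14, T(-4, 3))*(-85) = -21*(-85) = 1785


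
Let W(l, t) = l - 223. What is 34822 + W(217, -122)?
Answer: 34816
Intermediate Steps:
W(l, t) = -223 + l
34822 + W(217, -122) = 34822 + (-223 + 217) = 34822 - 6 = 34816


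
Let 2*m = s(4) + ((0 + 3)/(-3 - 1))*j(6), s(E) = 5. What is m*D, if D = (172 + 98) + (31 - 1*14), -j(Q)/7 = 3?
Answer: 23821/8 ≈ 2977.6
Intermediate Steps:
j(Q) = -21 (j(Q) = -7*3 = -21)
m = 83/8 (m = (5 + ((0 + 3)/(-3 - 1))*(-21))/2 = (5 + (3/(-4))*(-21))/2 = (5 + (3*(-¼))*(-21))/2 = (5 - ¾*(-21))/2 = (5 + 63/4)/2 = (½)*(83/4) = 83/8 ≈ 10.375)
D = 287 (D = 270 + (31 - 14) = 270 + 17 = 287)
m*D = (83/8)*287 = 23821/8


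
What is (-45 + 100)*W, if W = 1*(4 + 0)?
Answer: 220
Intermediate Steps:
W = 4 (W = 1*4 = 4)
(-45 + 100)*W = (-45 + 100)*4 = 55*4 = 220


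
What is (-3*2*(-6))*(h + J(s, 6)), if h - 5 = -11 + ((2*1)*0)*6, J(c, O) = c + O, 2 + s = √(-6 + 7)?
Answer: -36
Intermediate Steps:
s = -1 (s = -2 + √(-6 + 7) = -2 + √1 = -2 + 1 = -1)
J(c, O) = O + c
h = -6 (h = 5 + (-11 + ((2*1)*0)*6) = 5 + (-11 + (2*0)*6) = 5 + (-11 + 0*6) = 5 + (-11 + 0) = 5 - 11 = -6)
(-3*2*(-6))*(h + J(s, 6)) = (-3*2*(-6))*(-6 + (6 - 1)) = (-6*(-6))*(-6 + 5) = 36*(-1) = -36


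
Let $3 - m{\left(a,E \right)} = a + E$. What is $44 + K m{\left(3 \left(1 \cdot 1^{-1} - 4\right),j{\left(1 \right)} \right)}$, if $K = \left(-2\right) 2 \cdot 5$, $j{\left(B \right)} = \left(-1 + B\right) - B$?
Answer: $-216$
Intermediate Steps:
$j{\left(B \right)} = -1$
$m{\left(a,E \right)} = 3 - E - a$ ($m{\left(a,E \right)} = 3 - \left(a + E\right) = 3 - \left(E + a\right) = 3 - E - a$)
$K = -20$ ($K = \left(-4\right) 5 = -20$)
$44 + K m{\left(3 \left(1 \cdot 1^{-1} - 4\right),j{\left(1 \right)} \right)} = 44 - 20 \left(3 - -1 - 3 \left(1 \cdot 1^{-1} - 4\right)\right) = 44 - 20 \left(3 + 1 - 3 \left(1 \cdot 1 - 4\right)\right) = 44 - 20 \left(3 + 1 - 3 \left(1 - 4\right)\right) = 44 - 20 \left(3 + 1 - 3 \left(-3\right)\right) = 44 - 20 \left(3 + 1 - -9\right) = 44 - 20 \left(3 + 1 + 9\right) = 44 - 260 = -216$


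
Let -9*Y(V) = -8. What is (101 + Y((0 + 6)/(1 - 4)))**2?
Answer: 840889/81 ≈ 10381.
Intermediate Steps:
Y(V) = 8/9 (Y(V) = -1/9*(-8) = 8/9)
(101 + Y((0 + 6)/(1 - 4)))**2 = (101 + 8/9)**2 = (917/9)**2 = 840889/81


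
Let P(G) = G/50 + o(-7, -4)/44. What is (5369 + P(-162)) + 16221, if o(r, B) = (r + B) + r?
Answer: 11872493/550 ≈ 21586.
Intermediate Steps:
o(r, B) = B + 2*r (o(r, B) = (B + r) + r = B + 2*r)
P(G) = -9/22 + G/50 (P(G) = G/50 + (-4 + 2*(-7))/44 = G*(1/50) + (-4 - 14)*(1/44) = G/50 - 18*1/44 = G/50 - 9/22 = -9/22 + G/50)
(5369 + P(-162)) + 16221 = (5369 + (-9/22 + (1/50)*(-162))) + 16221 = (5369 + (-9/22 - 81/25)) + 16221 = (5369 - 2007/550) + 16221 = 2950943/550 + 16221 = 11872493/550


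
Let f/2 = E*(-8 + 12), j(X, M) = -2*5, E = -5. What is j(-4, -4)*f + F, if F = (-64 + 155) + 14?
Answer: 505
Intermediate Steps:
j(X, M) = -10
F = 105 (F = 91 + 14 = 105)
f = -40 (f = 2*(-5*(-8 + 12)) = 2*(-5*4) = 2*(-20) = -40)
j(-4, -4)*f + F = -10*(-40) + 105 = 400 + 105 = 505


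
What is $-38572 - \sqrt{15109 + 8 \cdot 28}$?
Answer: $-38572 - \sqrt{15333} \approx -38696.0$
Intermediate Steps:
$-38572 - \sqrt{15109 + 8 \cdot 28} = -38572 - \sqrt{15109 + 224} = -38572 - \sqrt{15333}$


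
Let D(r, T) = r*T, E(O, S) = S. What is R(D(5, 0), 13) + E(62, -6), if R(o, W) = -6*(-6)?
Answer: 30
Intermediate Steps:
D(r, T) = T*r
R(o, W) = 36
R(D(5, 0), 13) + E(62, -6) = 36 - 6 = 30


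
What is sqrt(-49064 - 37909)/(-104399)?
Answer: -I*sqrt(86973)/104399 ≈ -0.0028249*I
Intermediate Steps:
sqrt(-49064 - 37909)/(-104399) = sqrt(-86973)*(-1/104399) = (I*sqrt(86973))*(-1/104399) = -I*sqrt(86973)/104399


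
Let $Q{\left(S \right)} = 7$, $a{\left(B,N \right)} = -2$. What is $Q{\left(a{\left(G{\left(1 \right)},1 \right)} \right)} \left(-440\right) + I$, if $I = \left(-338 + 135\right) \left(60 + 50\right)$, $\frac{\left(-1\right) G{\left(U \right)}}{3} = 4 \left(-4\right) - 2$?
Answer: $-25410$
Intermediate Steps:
$G{\left(U \right)} = 54$ ($G{\left(U \right)} = - 3 \left(4 \left(-4\right) - 2\right) = - 3 \left(-16 - 2\right) = \left(-3\right) \left(-18\right) = 54$)
$I = -22330$ ($I = \left(-203\right) 110 = -22330$)
$Q{\left(a{\left(G{\left(1 \right)},1 \right)} \right)} \left(-440\right) + I = 7 \left(-440\right) - 22330 = -3080 - 22330 = -25410$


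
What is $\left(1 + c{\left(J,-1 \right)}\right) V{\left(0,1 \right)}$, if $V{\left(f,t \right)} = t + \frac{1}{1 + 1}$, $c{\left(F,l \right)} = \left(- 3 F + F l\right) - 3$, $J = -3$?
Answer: $15$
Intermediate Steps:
$c{\left(F,l \right)} = -3 - 3 F + F l$
$V{\left(f,t \right)} = \frac{1}{2} + t$ ($V{\left(f,t \right)} = t + \frac{1}{2} = \frac{1}{2} + t$)
$\left(1 + c{\left(J,-1 \right)}\right) V{\left(0,1 \right)} = \left(1 - -9\right) \left(\frac{1}{2} + 1\right) = \left(1 + \left(-3 + 9 + 3\right)\right) \frac{3}{2} = \left(1 + 9\right) \frac{3}{2} = 10 \cdot \frac{3}{2} = 15$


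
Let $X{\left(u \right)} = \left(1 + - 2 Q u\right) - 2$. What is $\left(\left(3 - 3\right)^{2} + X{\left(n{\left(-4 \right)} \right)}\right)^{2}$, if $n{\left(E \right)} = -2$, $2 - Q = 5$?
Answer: $169$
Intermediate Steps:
$Q = -3$ ($Q = 2 - 5 = -3$)
$X{\left(u \right)} = -1 + 6 u$ ($X{\left(u \right)} = \left(1 + \left(-2\right) \left(-3\right) u\right) - 2 = \left(1 + 6 u\right) - 2 = -1 + 6 u$)
$\left(\left(3 - 3\right)^{2} + X{\left(n{\left(-4 \right)} \right)}\right)^{2} = \left(\left(3 - 3\right)^{2} + \left(-1 + 6 \left(-2\right)\right)\right)^{2} = \left(0^{2} - 13\right)^{2} = \left(0 - 13\right)^{2} = \left(-13\right)^{2} = 169$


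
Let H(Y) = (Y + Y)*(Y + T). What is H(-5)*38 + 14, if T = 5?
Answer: 14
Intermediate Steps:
H(Y) = 2*Y*(5 + Y) (H(Y) = (Y + Y)*(Y + 5) = (2*Y)*(5 + Y) = 2*Y*(5 + Y))
H(-5)*38 + 14 = (2*(-5)*(5 - 5))*38 + 14 = (2*(-5)*0)*38 + 14 = 0*38 + 14 = 0 + 14 = 14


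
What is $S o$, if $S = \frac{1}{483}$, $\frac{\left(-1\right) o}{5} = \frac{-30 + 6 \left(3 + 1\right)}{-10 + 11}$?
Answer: $\frac{10}{161} \approx 0.062112$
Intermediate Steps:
$o = 30$ ($o = - 5 \frac{-30 + 6 \left(3 + 1\right)}{-10 + 11} = - 5 \frac{-30 + 6 \cdot 4}{1} = - 5 \left(-30 + 24\right) 1 = - 5 \left(\left(-6\right) 1\right) = \left(-5\right) \left(-6\right) = 30$)
$S = \frac{1}{483} \approx 0.0020704$
$S o = \frac{1}{483} \cdot 30 = \frac{10}{161}$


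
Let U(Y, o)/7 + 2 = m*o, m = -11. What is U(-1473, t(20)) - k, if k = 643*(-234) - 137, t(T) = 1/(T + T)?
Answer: 6023323/40 ≈ 1.5058e+5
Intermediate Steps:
t(T) = 1/(2*T)
U(Y, o) = -14 - 77*o (U(Y, o) = -14 + 7*(-11*o) = -14 - 77*o)
k = -150599 (k = -150462 - 137 = -150599)
U(-1473, t(20)) - k = (-14 - 77/(2*20)) - 1*(-150599) = (-14 - 77/(2*20)) + 150599 = (-14 - 77*1/40) + 150599 = (-14 - 77/40) + 150599 = -637/40 + 150599 = 6023323/40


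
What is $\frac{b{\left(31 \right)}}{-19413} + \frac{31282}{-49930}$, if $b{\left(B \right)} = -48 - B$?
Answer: $- \frac{301666498}{484645545} \approx -0.62245$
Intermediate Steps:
$\frac{b{\left(31 \right)}}{-19413} + \frac{31282}{-49930} = \frac{-48 - 31}{-19413} + \frac{31282}{-49930} = \left(-48 - 31\right) \left(- \frac{1}{19413}\right) + 31282 \left(- \frac{1}{49930}\right) = \left(-79\right) \left(- \frac{1}{19413}\right) - \frac{15641}{24965} = \frac{79}{19413} - \frac{15641}{24965} = - \frac{301666498}{484645545}$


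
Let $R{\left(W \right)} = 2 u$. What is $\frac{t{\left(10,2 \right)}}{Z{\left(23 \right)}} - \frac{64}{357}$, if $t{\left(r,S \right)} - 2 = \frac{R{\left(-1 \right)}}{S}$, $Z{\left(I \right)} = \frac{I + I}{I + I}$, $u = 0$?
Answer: $\frac{650}{357} \approx 1.8207$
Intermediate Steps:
$Z{\left(I \right)} = 1$ ($Z{\left(I \right)} = \frac{2 I}{2 I} = 2 I \frac{1}{2 I} = 1$)
$R{\left(W \right)} = 0$ ($R{\left(W \right)} = 2 \cdot 0 = 0$)
$t{\left(r,S \right)} = 2$ ($t{\left(r,S \right)} = 2 + \frac{0}{S} = 2 + 0 = 2$)
$\frac{t{\left(10,2 \right)}}{Z{\left(23 \right)}} - \frac{64}{357} = \frac{2}{1} - \frac{64}{357} = 2 \cdot 1 - \frac{64}{357} = 2 - \frac{64}{357} = \frac{650}{357}$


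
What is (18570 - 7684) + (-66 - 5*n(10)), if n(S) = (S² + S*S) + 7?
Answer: 9785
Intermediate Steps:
n(S) = 7 + 2*S² (n(S) = (S² + S²) + 7 = 2*S² + 7 = 7 + 2*S²)
(18570 - 7684) + (-66 - 5*n(10)) = (18570 - 7684) + (-66 - 5*(7 + 2*10²)) = 10886 + (-66 - 5*(7 + 2*100)) = 10886 + (-66 - 5*(7 + 200)) = 10886 + (-66 - 5*207) = 10886 + (-66 - 1035) = 10886 - 1101 = 9785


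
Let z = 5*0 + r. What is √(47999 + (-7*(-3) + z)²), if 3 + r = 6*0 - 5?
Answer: 6*√1338 ≈ 219.47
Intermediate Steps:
r = -8 (r = -3 + (6*0 - 5) = -3 + (0 - 5) = -3 - 5 = -8)
z = -8 (z = 5*0 - 8 = 0 - 8 = -8)
√(47999 + (-7*(-3) + z)²) = √(47999 + (-7*(-3) - 8)²) = √(47999 + (21 - 8)²) = √(47999 + 13²) = √(47999 + 169) = √48168 = 6*√1338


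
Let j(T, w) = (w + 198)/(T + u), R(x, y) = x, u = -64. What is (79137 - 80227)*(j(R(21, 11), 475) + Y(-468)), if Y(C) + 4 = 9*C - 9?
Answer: 198759320/43 ≈ 4.6223e+6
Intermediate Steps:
j(T, w) = (198 + w)/(-64 + T) (j(T, w) = (w + 198)/(T - 64) = (198 + w)/(-64 + T))
Y(C) = -13 + 9*C (Y(C) = -4 + (9*C - 9) = -4 + (-9 + 9*C) = -13 + 9*C)
(79137 - 80227)*(j(R(21, 11), 475) + Y(-468)) = (79137 - 80227)*((198 + 475)/(-64 + 21) + (-13 + 9*(-468))) = -1090*(673/(-43) + (-13 - 4212)) = -1090*(-1/43*673 - 4225) = -1090*(-673/43 - 4225) = -1090*(-182348/43) = 198759320/43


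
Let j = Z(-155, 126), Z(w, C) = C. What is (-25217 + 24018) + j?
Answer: -1073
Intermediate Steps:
j = 126
(-25217 + 24018) + j = (-25217 + 24018) + 126 = -1199 + 126 = -1073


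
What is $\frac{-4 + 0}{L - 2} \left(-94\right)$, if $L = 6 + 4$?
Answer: $47$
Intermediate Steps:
$L = 10$
$\frac{-4 + 0}{L - 2} \left(-94\right) = \frac{-4 + 0}{10 - 2} \left(-94\right) = - \frac{4}{8} \left(-94\right) = \left(-4\right) \frac{1}{8} \left(-94\right) = \left(- \frac{1}{2}\right) \left(-94\right) = 47$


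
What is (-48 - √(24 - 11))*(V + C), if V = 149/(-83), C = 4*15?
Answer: -231888/83 - 4831*√13/83 ≈ -3003.7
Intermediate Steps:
C = 60
V = -149/83 (V = 149*(-1/83) = -149/83 ≈ -1.7952)
(-48 - √(24 - 11))*(V + C) = (-48 - √(24 - 11))*(-149/83 + 60) = (-48 - √13)*(4831/83) = -231888/83 - 4831*√13/83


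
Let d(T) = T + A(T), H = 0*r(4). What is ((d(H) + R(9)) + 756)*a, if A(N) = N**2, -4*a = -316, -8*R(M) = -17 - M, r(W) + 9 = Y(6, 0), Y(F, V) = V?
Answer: 239923/4 ≈ 59981.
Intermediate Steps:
r(W) = -9 (r(W) = -9 + 0 = -9)
R(M) = 17/8 + M/8 (R(M) = -(-17 - M)/8 = 17/8 + M/8)
H = 0 (H = 0*(-9) = 0)
a = 79 (a = -1/4*(-316) = 79)
d(T) = T + T**2
((d(H) + R(9)) + 756)*a = ((0*(1 + 0) + (17/8 + (1/8)*9)) + 756)*79 = ((0*1 + (17/8 + 9/8)) + 756)*79 = ((0 + 13/4) + 756)*79 = (13/4 + 756)*79 = (3037/4)*79 = 239923/4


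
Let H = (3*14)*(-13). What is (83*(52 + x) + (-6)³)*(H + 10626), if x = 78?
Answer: 106585920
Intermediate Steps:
H = -546 (H = 42*(-13) = -546)
(83*(52 + x) + (-6)³)*(H + 10626) = (83*(52 + 78) + (-6)³)*(-546 + 10626) = (83*130 - 216)*10080 = (10790 - 216)*10080 = 10574*10080 = 106585920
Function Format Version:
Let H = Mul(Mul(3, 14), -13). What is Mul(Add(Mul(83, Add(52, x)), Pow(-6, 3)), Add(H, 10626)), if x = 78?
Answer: 106585920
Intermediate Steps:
H = -546 (H = Mul(42, -13) = -546)
Mul(Add(Mul(83, Add(52, x)), Pow(-6, 3)), Add(H, 10626)) = Mul(Add(Mul(83, Add(52, 78)), Pow(-6, 3)), Add(-546, 10626)) = Mul(Add(Mul(83, 130), -216), 10080) = Mul(Add(10790, -216), 10080) = Mul(10574, 10080) = 106585920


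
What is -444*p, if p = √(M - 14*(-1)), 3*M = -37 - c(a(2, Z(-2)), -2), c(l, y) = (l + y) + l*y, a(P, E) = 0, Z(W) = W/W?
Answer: -148*√21 ≈ -678.22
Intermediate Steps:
Z(W) = 1
c(l, y) = l + y + l*y
M = -35/3 (M = (-37 - (0 - 2 + 0*(-2)))/3 = (-37 - (0 - 2 + 0))/3 = (-37 - 1*(-2))/3 = (-37 + 2)/3 = (⅓)*(-35) = -35/3 ≈ -11.667)
p = √21/3 (p = √(-35/3 - 14*(-1)) = √(-35/3 + 14) = √(7/3) = √21/3 ≈ 1.5275)
-444*p = -148*√21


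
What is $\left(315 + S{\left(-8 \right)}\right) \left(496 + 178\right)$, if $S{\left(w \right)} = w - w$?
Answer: $212310$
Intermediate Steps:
$S{\left(w \right)} = 0$
$\left(315 + S{\left(-8 \right)}\right) \left(496 + 178\right) = \left(315 + 0\right) \left(496 + 178\right) = 315 \cdot 674 = 212310$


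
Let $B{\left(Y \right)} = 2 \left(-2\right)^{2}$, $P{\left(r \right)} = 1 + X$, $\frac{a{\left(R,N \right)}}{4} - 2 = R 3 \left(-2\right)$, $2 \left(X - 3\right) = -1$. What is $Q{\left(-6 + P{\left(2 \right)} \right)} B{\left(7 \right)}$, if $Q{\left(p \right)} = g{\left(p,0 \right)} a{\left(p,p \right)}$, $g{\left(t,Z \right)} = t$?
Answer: $-1360$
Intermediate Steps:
$X = \frac{5}{2}$ ($X = 3 + \frac{1}{2} \left(-1\right) = 3 - \frac{1}{2} = \frac{5}{2} \approx 2.5$)
$a{\left(R,N \right)} = 8 - 24 R$ ($a{\left(R,N \right)} = 8 + 4 R 3 \left(-2\right) = 8 + 4 \cdot 3 R \left(-2\right) = 8 + 4 \left(- 6 R\right) = 8 - 24 R$)
$P{\left(r \right)} = \frac{7}{2}$ ($P{\left(r \right)} = 1 + \frac{5}{2} = \frac{7}{2}$)
$B{\left(Y \right)} = 8$ ($B{\left(Y \right)} = 2 \cdot 4 = 8$)
$Q{\left(p \right)} = p \left(8 - 24 p\right)$
$Q{\left(-6 + P{\left(2 \right)} \right)} B{\left(7 \right)} = 8 \left(-6 + \frac{7}{2}\right) \left(1 - 3 \left(-6 + \frac{7}{2}\right)\right) 8 = 8 \left(- \frac{5}{2}\right) \left(1 - - \frac{15}{2}\right) 8 = 8 \left(- \frac{5}{2}\right) \left(1 + \frac{15}{2}\right) 8 = 8 \left(- \frac{5}{2}\right) \frac{17}{2} \cdot 8 = \left(-170\right) 8 = -1360$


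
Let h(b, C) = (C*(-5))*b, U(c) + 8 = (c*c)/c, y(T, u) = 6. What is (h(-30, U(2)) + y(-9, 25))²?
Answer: 799236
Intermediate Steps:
U(c) = -8 + c (U(c) = -8 + (c*c)/c = -8 + c²/c = -8 + c)
h(b, C) = -5*C*b (h(b, C) = (-5*C)*b = -5*C*b)
(h(-30, U(2)) + y(-9, 25))² = (-5*(-8 + 2)*(-30) + 6)² = (-5*(-6)*(-30) + 6)² = (-900 + 6)² = (-894)² = 799236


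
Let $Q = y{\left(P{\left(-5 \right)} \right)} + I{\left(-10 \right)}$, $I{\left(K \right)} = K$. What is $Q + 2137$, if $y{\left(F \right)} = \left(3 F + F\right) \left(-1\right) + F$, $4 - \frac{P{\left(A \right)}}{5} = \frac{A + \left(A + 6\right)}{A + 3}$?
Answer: $2097$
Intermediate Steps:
$P{\left(A \right)} = 20 - \frac{5 \left(6 + 2 A\right)}{3 + A}$ ($P{\left(A \right)} = 20 - 5 \frac{A + \left(A + 6\right)}{A + 3} = 20 - 5 \frac{A + \left(6 + A\right)}{3 + A} = 20 - 5 \frac{6 + 2 A}{3 + A} = 20 - \frac{5 \left(6 + 2 A\right)}{3 + A}$)
$y{\left(F \right)} = - 3 F$ ($y{\left(F \right)} = 4 F \left(-1\right) + F = - 4 F + F = - 3 F$)
$Q = -40$ ($Q = \left(-3\right) 10 - 10 = -30 - 10 = -40$)
$Q + 2137 = -40 + 2137 = 2097$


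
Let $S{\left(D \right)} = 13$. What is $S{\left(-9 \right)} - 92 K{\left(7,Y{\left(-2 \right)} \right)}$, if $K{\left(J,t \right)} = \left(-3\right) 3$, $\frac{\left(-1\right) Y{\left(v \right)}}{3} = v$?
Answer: $841$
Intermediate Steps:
$Y{\left(v \right)} = - 3 v$
$K{\left(J,t \right)} = -9$
$S{\left(-9 \right)} - 92 K{\left(7,Y{\left(-2 \right)} \right)} = 13 - -828 = 13 + 828 = 841$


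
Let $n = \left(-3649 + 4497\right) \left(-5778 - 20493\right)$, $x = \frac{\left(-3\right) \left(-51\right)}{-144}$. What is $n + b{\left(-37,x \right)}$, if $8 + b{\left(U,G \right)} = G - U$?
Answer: $- \frac{356444481}{16} \approx -2.2278 \cdot 10^{7}$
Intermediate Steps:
$x = - \frac{17}{16}$ ($x = 153 \left(- \frac{1}{144}\right) = - \frac{17}{16} \approx -1.0625$)
$n = -22277808$ ($n = 848 \left(-26271\right) = -22277808$)
$b{\left(U,G \right)} = -8 + G - U$ ($b{\left(U,G \right)} = -8 + \left(G - U\right) = -8 + G - U$)
$n + b{\left(-37,x \right)} = -22277808 - - \frac{447}{16} = -22277808 + \frac{447}{16} = - \frac{356444481}{16}$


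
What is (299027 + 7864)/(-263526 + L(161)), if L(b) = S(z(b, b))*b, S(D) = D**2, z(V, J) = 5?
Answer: -306891/259501 ≈ -1.1826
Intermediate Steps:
L(b) = 25*b (L(b) = 5**2*b = 25*b)
(299027 + 7864)/(-263526 + L(161)) = (299027 + 7864)/(-263526 + 25*161) = 306891/(-263526 + 4025) = 306891/(-259501) = 306891*(-1/259501) = -306891/259501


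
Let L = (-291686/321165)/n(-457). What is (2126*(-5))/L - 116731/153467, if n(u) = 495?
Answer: 129673617002126642/22382087681 ≈ 5.7936e+6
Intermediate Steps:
L = -291686/158976675 (L = -291686/321165/495 = -291686*1/321165*(1/495) = -291686/321165*1/495 = -291686/158976675 ≈ -0.0018348)
(2126*(-5))/L - 116731/153467 = (2126*(-5))/(-291686/158976675) - 116731/153467 = -10630*(-158976675/291686) - 116731*1/153467 = 844961027625/145843 - 116731/153467 = 129673617002126642/22382087681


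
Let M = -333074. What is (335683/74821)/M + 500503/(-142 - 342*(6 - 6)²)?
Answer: -3118250038083312/884693006267 ≈ -3524.7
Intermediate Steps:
(335683/74821)/M + 500503/(-142 - 342*(6 - 6)²) = (335683/74821)/(-333074) + 500503/(-142 - 342*(6 - 6)²) = (335683*(1/74821))*(-1/333074) + 500503/(-142 - 342*0²) = (335683/74821)*(-1/333074) + 500503/(-142 - 342*0) = -335683/24920929754 + 500503/(-142 + 0) = -335683/24920929754 + 500503/(-142) = -335683/24920929754 + 500503*(-1/142) = -335683/24920929754 - 500503/142 = -3118250038083312/884693006267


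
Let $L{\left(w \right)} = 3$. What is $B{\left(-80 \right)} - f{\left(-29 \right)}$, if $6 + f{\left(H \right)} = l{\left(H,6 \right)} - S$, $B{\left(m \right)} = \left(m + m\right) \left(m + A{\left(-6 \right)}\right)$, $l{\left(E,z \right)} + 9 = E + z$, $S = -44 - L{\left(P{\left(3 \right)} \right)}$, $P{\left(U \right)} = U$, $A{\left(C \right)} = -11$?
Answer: $14551$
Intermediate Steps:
$S = -47$ ($S = -44 - 3 = -47$)
$l{\left(E,z \right)} = -9 + E + z$ ($l{\left(E,z \right)} = -9 + \left(E + z\right) = -9 + E + z$)
$B{\left(m \right)} = 2 m \left(-11 + m\right)$ ($B{\left(m \right)} = \left(m + m\right) \left(m - 11\right) = 2 m \left(-11 + m\right)$)
$f{\left(H \right)} = 38 + H$ ($f{\left(H \right)} = -6 + \left(\left(-9 + H + 6\right) - -47\right) = -6 + \left(\left(-3 + H\right) + 47\right) = -6 + \left(44 + H\right) = 38 + H$)
$B{\left(-80 \right)} - f{\left(-29 \right)} = 2 \left(-80\right) \left(-11 - 80\right) - \left(38 - 29\right) = 2 \left(-80\right) \left(-91\right) - 9 = 14560 - 9 = 14551$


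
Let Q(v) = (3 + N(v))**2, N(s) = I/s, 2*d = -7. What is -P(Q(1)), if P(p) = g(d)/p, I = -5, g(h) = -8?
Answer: 2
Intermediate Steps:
d = -7/2 (d = (1/2)*(-7) = -7/2 ≈ -3.5000)
N(s) = -5/s
Q(v) = (3 - 5/v)**2
P(p) = -8/p
-P(Q(1)) = -(-8)/((-5 + 3*1)**2/1**2) = -(-8)/(1*(-5 + 3)**2) = -(-8)/(1*(-2)**2) = -(-8)/(1*4) = -(-8)/4 = -1*(-2) = 2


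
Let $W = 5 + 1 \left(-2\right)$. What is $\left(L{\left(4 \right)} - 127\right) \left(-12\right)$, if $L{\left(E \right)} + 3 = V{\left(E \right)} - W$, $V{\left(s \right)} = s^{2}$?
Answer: $1404$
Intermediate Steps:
$W = 3$ ($W = 5 - 2 = 3$)
$L{\left(E \right)} = -6 + E^{2}$ ($L{\left(E \right)} = -3 + \left(E^{2} - 3\right) = -3 + \left(-3 + E^{2}\right) = -6 + E^{2}$)
$\left(L{\left(4 \right)} - 127\right) \left(-12\right) = \left(\left(-6 + 4^{2}\right) - 127\right) \left(-12\right) = \left(\left(-6 + 16\right) - 127\right) \left(-12\right) = \left(10 - 127\right) \left(-12\right) = \left(-117\right) \left(-12\right) = 1404$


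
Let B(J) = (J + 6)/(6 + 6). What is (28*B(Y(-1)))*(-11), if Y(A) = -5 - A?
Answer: -154/3 ≈ -51.333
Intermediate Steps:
B(J) = 1/2 + J/12 (B(J) = (6 + J)/12 = (6 + J)*(1/12) = 1/2 + J/12)
(28*B(Y(-1)))*(-11) = (28*(1/2 + (-5 - 1*(-1))/12))*(-11) = (28*(1/2 + (-5 + 1)/12))*(-11) = (28*(1/2 + (1/12)*(-4)))*(-11) = (28*(1/2 - 1/3))*(-11) = (28*(1/6))*(-11) = (14/3)*(-11) = -154/3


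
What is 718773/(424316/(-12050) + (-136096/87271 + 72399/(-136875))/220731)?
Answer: -152245672937153842055625/7458571912354614713 ≈ -20412.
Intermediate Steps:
718773/(424316/(-12050) + (-136096/87271 + 72399/(-136875))/220731) = 718773/(424316*(-1/12050) + (-136096*1/87271 + 72399*(-1/136875))*(1/220731)) = 718773/(-212158/6025 + (-136096/87271 - 24133/45625)*(1/220731)) = 718773/(-212158/6025 - 8315491043/3981739375*1/220731) = 718773/(-212158/6025 - 8315491043/878893313983125) = 718773/(-7458571912354614713/211813288669933125) = 718773*(-211813288669933125/7458571912354614713) = -152245672937153842055625/7458571912354614713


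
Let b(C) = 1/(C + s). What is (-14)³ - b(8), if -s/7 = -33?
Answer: -655817/239 ≈ -2744.0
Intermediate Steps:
s = 231 (s = -7*(-33) = 231)
b(C) = 1/(231 + C) (b(C) = 1/(C + 231) = 1/(231 + C))
(-14)³ - b(8) = (-14)³ - 1/(231 + 8) = -2744 - 1/239 = -655817/239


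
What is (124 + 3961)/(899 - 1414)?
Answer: -817/103 ≈ -7.9320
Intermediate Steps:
(124 + 3961)/(899 - 1414) = 4085/(-515) = 4085*(-1/515) = -817/103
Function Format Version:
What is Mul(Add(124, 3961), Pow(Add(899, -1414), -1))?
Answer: Rational(-817, 103) ≈ -7.9320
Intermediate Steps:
Mul(Add(124, 3961), Pow(Add(899, -1414), -1)) = Mul(4085, Pow(-515, -1)) = Mul(4085, Rational(-1, 515)) = Rational(-817, 103)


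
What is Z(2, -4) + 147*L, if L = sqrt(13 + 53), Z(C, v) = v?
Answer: -4 + 147*sqrt(66) ≈ 1190.2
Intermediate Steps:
L = sqrt(66) ≈ 8.1240
Z(2, -4) + 147*L = -4 + 147*sqrt(66)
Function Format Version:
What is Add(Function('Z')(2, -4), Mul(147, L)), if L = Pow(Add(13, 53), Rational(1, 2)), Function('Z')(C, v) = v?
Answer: Add(-4, Mul(147, Pow(66, Rational(1, 2)))) ≈ 1190.2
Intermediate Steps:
L = Pow(66, Rational(1, 2)) ≈ 8.1240
Add(Function('Z')(2, -4), Mul(147, L)) = Add(-4, Mul(147, Pow(66, Rational(1, 2))))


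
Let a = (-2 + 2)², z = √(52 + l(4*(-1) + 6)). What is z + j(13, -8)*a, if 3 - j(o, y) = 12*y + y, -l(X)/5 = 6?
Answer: √22 ≈ 4.6904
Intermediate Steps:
l(X) = -30 (l(X) = -5*6 = -30)
z = √22 (z = √(52 - 30) = √22 ≈ 4.6904)
j(o, y) = 3 - 13*y (j(o, y) = 3 - (12*y + y) = 3 - 13*y)
a = 0 (a = 0² = 0)
z + j(13, -8)*a = √22 + (3 - 13*(-8))*0 = √22 + (3 + 104)*0 = √22 + 107*0 = √22 + 0 = √22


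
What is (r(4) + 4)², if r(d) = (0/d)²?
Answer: 16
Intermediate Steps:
r(d) = 0 (r(d) = 0² = 0)
(r(4) + 4)² = (0 + 4)² = 4² = 16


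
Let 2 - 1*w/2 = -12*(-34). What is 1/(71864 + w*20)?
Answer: 1/55624 ≈ 1.7978e-5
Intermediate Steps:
w = -812 (w = 4 - (-24)*(-34) = 4 - 2*408 = 4 - 816 = -812)
1/(71864 + w*20) = 1/(71864 - 812*20) = 1/(71864 - 16240) = 1/55624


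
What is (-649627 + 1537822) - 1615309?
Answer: -727114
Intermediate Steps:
(-649627 + 1537822) - 1615309 = 888195 - 1615309 = -727114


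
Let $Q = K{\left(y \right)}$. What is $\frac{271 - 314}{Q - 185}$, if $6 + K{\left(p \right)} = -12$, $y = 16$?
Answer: $\frac{43}{203} \approx 0.21182$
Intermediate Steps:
$K{\left(p \right)} = -18$ ($K{\left(p \right)} = -6 - 12 = -18$)
$Q = -18$
$\frac{271 - 314}{Q - 185} = \frac{271 - 314}{-18 - 185} = - \frac{43}{-203} = \left(-43\right) \left(- \frac{1}{203}\right) = \frac{43}{203}$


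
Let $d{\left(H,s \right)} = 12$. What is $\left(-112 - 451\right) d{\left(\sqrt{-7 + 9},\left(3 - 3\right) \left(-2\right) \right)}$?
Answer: $-6756$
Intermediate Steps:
$\left(-112 - 451\right) d{\left(\sqrt{-7 + 9},\left(3 - 3\right) \left(-2\right) \right)} = \left(-112 - 451\right) 12 = \left(-563\right) 12 = -6756$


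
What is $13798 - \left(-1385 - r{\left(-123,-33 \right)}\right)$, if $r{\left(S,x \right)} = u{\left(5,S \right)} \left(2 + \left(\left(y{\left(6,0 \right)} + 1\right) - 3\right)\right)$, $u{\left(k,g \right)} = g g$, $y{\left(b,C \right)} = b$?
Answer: $105957$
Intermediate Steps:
$u{\left(k,g \right)} = g^{2}$
$r{\left(S,x \right)} = 6 S^{2}$ ($r{\left(S,x \right)} = S^{2} \left(2 + \left(\left(6 + 1\right) - 3\right)\right) = S^{2} \left(2 + \left(7 - 3\right)\right) = S^{2} \left(2 + 4\right) = S^{2} \cdot 6 = 6 S^{2}$)
$13798 - \left(-1385 - r{\left(-123,-33 \right)}\right) = 13798 - \left(-1385 - 6 \left(-123\right)^{2}\right) = 13798 - \left(-1385 - 6 \cdot 15129\right) = 13798 - \left(-1385 - 90774\right) = 13798 - -92159 = 13798 + 92159 = 105957$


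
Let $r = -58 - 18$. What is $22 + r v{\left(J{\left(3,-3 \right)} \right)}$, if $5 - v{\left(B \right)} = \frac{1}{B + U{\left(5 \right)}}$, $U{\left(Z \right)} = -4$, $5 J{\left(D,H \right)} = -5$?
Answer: $- \frac{1866}{5} \approx -373.2$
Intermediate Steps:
$J{\left(D,H \right)} = -1$ ($J{\left(D,H \right)} = \frac{1}{5} \left(-5\right) = -1$)
$r = -76$ ($r = -58 - 18 = -76$)
$v{\left(B \right)} = 5 - \frac{1}{-4 + B}$ ($v{\left(B \right)} = 5 - \frac{1}{B - 4} = 5 - \frac{1}{-4 + B}$)
$22 + r v{\left(J{\left(3,-3 \right)} \right)} = 22 - 76 \frac{-21 + 5 \left(-1\right)}{-4 - 1} = 22 - 76 \frac{-21 - 5}{-5} = 22 - 76 \left(\left(- \frac{1}{5}\right) \left(-26\right)\right) = 22 - \frac{1976}{5} = - \frac{1866}{5}$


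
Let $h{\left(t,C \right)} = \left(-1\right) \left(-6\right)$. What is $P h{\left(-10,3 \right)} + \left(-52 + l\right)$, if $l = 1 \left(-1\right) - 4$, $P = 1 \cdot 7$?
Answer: $-15$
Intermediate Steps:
$h{\left(t,C \right)} = 6$
$P = 7$
$l = -5$ ($l = -1 - 4 = -5$)
$P h{\left(-10,3 \right)} + \left(-52 + l\right) = 7 \cdot 6 - 57 = 42 - 57 = -15$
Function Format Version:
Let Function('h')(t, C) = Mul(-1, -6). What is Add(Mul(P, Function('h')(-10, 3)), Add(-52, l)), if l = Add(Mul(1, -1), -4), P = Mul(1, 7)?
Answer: -15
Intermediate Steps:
Function('h')(t, C) = 6
P = 7
l = -5 (l = Add(-1, -4) = -5)
Add(Mul(P, Function('h')(-10, 3)), Add(-52, l)) = Add(Mul(7, 6), Add(-52, -5)) = Add(42, -57) = -15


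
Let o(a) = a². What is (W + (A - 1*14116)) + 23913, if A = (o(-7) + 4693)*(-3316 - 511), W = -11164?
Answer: -18149001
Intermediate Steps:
A = -18147634 (A = ((-7)² + 4693)*(-3316 - 511) = (49 + 4693)*(-3827) = 4742*(-3827) = -18147634)
(W + (A - 1*14116)) + 23913 = (-11164 + (-18147634 - 1*14116)) + 23913 = (-11164 + (-18147634 - 14116)) + 23913 = (-11164 - 18161750) + 23913 = -18172914 + 23913 = -18149001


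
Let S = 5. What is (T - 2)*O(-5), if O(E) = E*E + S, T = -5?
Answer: -210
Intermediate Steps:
O(E) = 5 + E² (O(E) = E*E + 5 = E² + 5 = 5 + E²)
(T - 2)*O(-5) = (-5 - 2)*(5 + (-5)²) = -7*(5 + 25) = -7*30 = -210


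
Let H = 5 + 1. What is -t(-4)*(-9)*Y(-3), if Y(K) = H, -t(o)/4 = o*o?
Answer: -3456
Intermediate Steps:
t(o) = -4*o**2 (t(o) = -4*o*o = -4*o**2)
H = 6
Y(K) = 6
-t(-4)*(-9)*Y(-3) = --4*(-4)**2*(-9)*6 = --4*16*(-9)*6 = -(-64*(-9))*6 = -576*6 = -1*3456 = -3456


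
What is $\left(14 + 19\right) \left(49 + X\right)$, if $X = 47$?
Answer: $3168$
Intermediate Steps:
$\left(14 + 19\right) \left(49 + X\right) = \left(14 + 19\right) \left(49 + 47\right) = 33 \cdot 96 = 3168$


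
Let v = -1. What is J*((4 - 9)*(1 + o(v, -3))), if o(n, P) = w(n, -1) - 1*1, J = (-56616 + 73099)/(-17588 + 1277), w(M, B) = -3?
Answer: -82415/5437 ≈ -15.158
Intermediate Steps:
J = -16483/16311 (J = 16483/(-16311) = 16483*(-1/16311) = -16483/16311 ≈ -1.0105)
o(n, P) = -4 (o(n, P) = -3 - 1*1 = -3 - 1 = -4)
J*((4 - 9)*(1 + o(v, -3))) = -16483*(4 - 9)*(1 - 4)/16311 = -(-82415)*(-3)/16311 = -16483/16311*15 = -82415/5437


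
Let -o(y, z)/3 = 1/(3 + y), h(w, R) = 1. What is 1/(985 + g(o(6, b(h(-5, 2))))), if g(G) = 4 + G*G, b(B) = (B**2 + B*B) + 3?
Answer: 9/8902 ≈ 0.0010110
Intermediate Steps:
b(B) = 3 + 2*B**2 (b(B) = (B**2 + B**2) + 3 = 2*B**2 + 3 = 3 + 2*B**2)
o(y, z) = -3/(3 + y)
g(G) = 4 + G**2
1/(985 + g(o(6, b(h(-5, 2))))) = 1/(985 + (4 + (-3/(3 + 6))**2)) = 1/(985 + (4 + (-3/9)**2)) = 1/(985 + (4 + (-3*1/9)**2)) = 1/(985 + (4 + (-1/3)**2)) = 1/(985 + (4 + 1/9)) = 1/(985 + 37/9) = 1/(8902/9) = 9/8902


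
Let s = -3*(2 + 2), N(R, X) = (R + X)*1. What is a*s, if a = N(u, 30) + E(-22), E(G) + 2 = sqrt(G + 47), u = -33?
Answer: 0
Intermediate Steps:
N(R, X) = R + X
E(G) = -2 + sqrt(47 + G) (E(G) = -2 + sqrt(G + 47) = -2 + sqrt(47 + G))
s = -12 (s = -3*4 = -12)
a = 0 (a = (-33 + 30) + (-2 + sqrt(47 - 22)) = -3 + (-2 + sqrt(25)) = -3 + (-2 + 5) = -3 + 3 = 0)
a*s = 0*(-12) = 0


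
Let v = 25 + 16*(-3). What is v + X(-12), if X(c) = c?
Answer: -35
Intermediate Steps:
v = -23 (v = 25 - 48 = -23)
v + X(-12) = -23 - 12 = -35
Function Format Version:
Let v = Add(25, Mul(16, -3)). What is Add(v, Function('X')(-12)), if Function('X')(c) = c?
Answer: -35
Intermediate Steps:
v = -23 (v = Add(25, -48) = -23)
Add(v, Function('X')(-12)) = Add(-23, -12) = -35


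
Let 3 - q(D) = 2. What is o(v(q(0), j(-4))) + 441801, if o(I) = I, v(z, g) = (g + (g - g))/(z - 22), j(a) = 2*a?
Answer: 9277829/21 ≈ 4.4180e+5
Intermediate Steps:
q(D) = 1 (q(D) = 3 - 1*2 = 3 - 2 = 1)
v(z, g) = g/(-22 + z) (v(z, g) = (g + 0)/(-22 + z) = g/(-22 + z))
o(v(q(0), j(-4))) + 441801 = (2*(-4))/(-22 + 1) + 441801 = -8/(-21) + 441801 = -8*(-1/21) + 441801 = 8/21 + 441801 = 9277829/21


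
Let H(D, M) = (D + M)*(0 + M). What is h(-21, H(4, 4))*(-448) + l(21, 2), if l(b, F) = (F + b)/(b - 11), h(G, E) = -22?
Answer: 98583/10 ≈ 9858.3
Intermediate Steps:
H(D, M) = M*(D + M) (H(D, M) = (D + M)*M = M*(D + M))
l(b, F) = (F + b)/(-11 + b)
h(-21, H(4, 4))*(-448) + l(21, 2) = -22*(-448) + (2 + 21)/(-11 + 21) = 9856 + 23/10 = 98583/10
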